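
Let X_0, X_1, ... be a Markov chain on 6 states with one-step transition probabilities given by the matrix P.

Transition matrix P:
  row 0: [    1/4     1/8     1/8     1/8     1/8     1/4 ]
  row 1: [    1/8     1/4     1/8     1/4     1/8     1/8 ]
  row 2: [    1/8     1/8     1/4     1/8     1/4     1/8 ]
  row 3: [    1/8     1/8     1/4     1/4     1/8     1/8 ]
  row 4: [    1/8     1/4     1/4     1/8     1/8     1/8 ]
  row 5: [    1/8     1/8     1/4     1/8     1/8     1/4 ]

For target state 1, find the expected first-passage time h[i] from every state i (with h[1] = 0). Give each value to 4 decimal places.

First-step conditioning: h[1] = 0; for i ≠ 1, h[i] = 1 + Σ_k P[i][k]·h[k].
  h[0] = 1 + 1/4·h[0] + 1/8·h[2] + 1/8·h[3] + 1/8·h[4] + 1/4·h[5]
  h[2] = 1 + 1/8·h[0] + 1/4·h[2] + 1/8·h[3] + 1/4·h[4] + 1/8·h[5]
  h[3] = 1 + 1/8·h[0] + 1/4·h[2] + 1/4·h[3] + 1/8·h[4] + 1/8·h[5]
  h[4] = 1 + 1/8·h[0] + 1/4·h[2] + 1/8·h[3] + 1/8·h[4] + 1/8·h[5]
  h[5] = 1 + 1/8·h[0] + 1/4·h[2] + 1/8·h[3] + 1/8·h[4] + 1/4·h[5]
Solving the 5×5 linear system over states ≠ 1 gives exactly h = [3592/517, 0, 3528/517, 3584/517, 3136/517, 3584/517] (h[1] = 0 is the target).

h = [6.9478, 0.0000, 6.8240, 6.9323, 6.0658, 6.9323]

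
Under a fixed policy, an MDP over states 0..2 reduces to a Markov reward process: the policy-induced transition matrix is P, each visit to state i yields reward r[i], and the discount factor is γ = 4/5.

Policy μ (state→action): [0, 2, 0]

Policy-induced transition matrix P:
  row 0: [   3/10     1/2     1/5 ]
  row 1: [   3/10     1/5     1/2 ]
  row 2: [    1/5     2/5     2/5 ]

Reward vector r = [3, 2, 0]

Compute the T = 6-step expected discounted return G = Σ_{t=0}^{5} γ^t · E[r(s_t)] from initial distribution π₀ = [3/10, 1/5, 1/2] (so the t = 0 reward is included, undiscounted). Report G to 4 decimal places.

G = 5.3440

t=0: π = [0.3000, 0.2000, 0.5000], E[r] = 1.3000, γ^t·E[r] = 1.300000, running G = 1.300000
t=1: π = [0.2500, 0.3900, 0.3600], E[r] = 1.5300, γ^t·E[r] = 1.224000, running G = 2.524000
t=2: π = [0.2640, 0.3470, 0.3890], E[r] = 1.4860, γ^t·E[r] = 0.951040, running G = 3.475040
t=3: π = [0.2611, 0.3570, 0.3819], E[r] = 1.4973, γ^t·E[r] = 0.766618, running G = 4.241658
t=4: π = [0.2618, 0.3547, 0.3835], E[r] = 1.4949, γ^t·E[r] = 0.612291, running G = 4.853948
t=5: π = [0.2617, 0.3552, 0.3831], E[r] = 1.4954, γ^t·E[r] = 0.490024, running G = 5.343972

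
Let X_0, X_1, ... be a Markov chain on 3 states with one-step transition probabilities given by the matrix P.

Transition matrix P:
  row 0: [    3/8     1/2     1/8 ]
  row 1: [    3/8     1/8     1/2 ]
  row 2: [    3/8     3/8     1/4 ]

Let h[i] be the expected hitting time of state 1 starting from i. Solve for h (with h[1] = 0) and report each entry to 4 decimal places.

h = [2.0741, 0.0000, 2.3704]

First-step conditioning: h[1] = 0; for i ≠ 1, h[i] = 1 + Σ_k P[i][k]·h[k].
  h[0] = 1 + 3/8·h[0] + 1/8·h[2]
  h[2] = 1 + 3/8·h[0] + 1/4·h[2]
Solving the 2×2 linear system over states ≠ 1 gives exactly h = [56/27, 0, 64/27] (h[1] = 0 is the target).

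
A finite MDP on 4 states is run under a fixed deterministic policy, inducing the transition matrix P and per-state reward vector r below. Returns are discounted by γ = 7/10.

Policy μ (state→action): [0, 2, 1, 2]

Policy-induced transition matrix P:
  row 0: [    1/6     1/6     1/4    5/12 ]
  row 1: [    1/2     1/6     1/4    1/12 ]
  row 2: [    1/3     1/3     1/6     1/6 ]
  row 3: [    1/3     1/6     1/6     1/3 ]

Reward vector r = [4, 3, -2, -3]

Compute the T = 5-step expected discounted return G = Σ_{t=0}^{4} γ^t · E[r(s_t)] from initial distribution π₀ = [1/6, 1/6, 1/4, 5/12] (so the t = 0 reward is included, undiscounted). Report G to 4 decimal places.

t=0: π = [0.1667, 0.1667, 0.2500, 0.4167], E[r] = -0.5833, γ^t·E[r] = -0.583333, running G = -0.583333
t=1: π = [0.3333, 0.2083, 0.1944, 0.2639], E[r] = 0.7778, γ^t·E[r] = 0.544444, running G = -0.038889
t=2: π = [0.3125, 0.1991, 0.2118, 0.2766], E[r] = 0.5938, γ^t·E[r] = 0.290938, running G = 0.252049
t=3: π = [0.3144, 0.2020, 0.2093, 0.2743], E[r] = 0.6221, γ^t·E[r] = 0.213383, running G = 0.465431
t=4: π = [0.3146, 0.2015, 0.2097, 0.2742], E[r] = 0.6211, γ^t·E[r] = 0.149132, running G = 0.614563

G = 0.6146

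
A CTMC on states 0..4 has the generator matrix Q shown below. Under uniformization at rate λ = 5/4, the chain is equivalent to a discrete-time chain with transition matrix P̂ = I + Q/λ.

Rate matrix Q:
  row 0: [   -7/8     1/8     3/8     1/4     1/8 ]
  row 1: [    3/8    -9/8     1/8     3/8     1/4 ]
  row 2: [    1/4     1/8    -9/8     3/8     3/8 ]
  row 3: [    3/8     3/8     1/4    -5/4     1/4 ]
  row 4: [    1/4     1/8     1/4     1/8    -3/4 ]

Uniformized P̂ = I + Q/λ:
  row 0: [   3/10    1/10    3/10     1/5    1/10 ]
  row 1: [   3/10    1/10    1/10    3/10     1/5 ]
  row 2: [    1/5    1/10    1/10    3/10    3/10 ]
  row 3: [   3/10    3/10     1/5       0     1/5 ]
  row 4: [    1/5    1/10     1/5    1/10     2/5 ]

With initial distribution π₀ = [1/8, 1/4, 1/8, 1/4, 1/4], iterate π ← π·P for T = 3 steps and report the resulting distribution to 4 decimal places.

t=0: π = [0.1250, 0.2500, 0.1250, 0.2500, 0.2500]
t=1: π = [0.2625, 0.1500, 0.1750, 0.1625, 0.2500]
t=2: π = [0.2575, 0.1325, 0.1938, 0.1750, 0.2413]
t=3: π = [0.2565, 0.1350, 0.1931, 0.1735, 0.2419]

π = [0.2565, 0.1350, 0.1931, 0.1735, 0.2419]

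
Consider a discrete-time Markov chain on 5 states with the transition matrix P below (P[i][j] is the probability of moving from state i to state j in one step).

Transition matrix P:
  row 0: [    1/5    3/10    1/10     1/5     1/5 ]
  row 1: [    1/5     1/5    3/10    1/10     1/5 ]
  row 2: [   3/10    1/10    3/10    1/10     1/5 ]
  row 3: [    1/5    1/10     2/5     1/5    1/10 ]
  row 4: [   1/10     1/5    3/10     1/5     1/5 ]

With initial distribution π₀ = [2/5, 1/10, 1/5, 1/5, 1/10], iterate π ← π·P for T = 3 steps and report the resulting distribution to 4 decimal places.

π = [0.2092, 0.1775, 0.2744, 0.1545, 0.1844]

t=0: π = [0.4000, 0.1000, 0.2000, 0.2000, 0.1000]
t=1: π = [0.2100, 0.2000, 0.2400, 0.1700, 0.1800]
t=2: π = [0.2060, 0.1800, 0.2750, 0.1560, 0.1830]
t=3: π = [0.2092, 0.1775, 0.2744, 0.1545, 0.1844]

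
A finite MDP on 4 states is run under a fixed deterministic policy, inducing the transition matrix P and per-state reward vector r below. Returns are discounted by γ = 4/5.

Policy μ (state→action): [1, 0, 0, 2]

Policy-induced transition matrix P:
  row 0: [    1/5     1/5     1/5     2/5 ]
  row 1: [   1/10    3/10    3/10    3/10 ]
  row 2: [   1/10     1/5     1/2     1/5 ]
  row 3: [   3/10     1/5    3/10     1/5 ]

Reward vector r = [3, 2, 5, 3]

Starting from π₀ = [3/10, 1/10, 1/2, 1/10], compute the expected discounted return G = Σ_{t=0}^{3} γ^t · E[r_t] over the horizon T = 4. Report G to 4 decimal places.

t=0: π = [0.3000, 0.1000, 0.5000, 0.1000], E[r] = 3.9000, γ^t·E[r] = 3.900000, running G = 3.900000
t=1: π = [0.1500, 0.2100, 0.3700, 0.2700], E[r] = 3.5300, γ^t·E[r] = 2.824000, running G = 6.724000
t=2: π = [0.1690, 0.2210, 0.3590, 0.2510], E[r] = 3.4970, γ^t·E[r] = 2.238080, running G = 8.962080
t=3: π = [0.1671, 0.2221, 0.3549, 0.2559], E[r] = 3.4877, γ^t·E[r] = 1.785702, running G = 10.747782

G = 10.7478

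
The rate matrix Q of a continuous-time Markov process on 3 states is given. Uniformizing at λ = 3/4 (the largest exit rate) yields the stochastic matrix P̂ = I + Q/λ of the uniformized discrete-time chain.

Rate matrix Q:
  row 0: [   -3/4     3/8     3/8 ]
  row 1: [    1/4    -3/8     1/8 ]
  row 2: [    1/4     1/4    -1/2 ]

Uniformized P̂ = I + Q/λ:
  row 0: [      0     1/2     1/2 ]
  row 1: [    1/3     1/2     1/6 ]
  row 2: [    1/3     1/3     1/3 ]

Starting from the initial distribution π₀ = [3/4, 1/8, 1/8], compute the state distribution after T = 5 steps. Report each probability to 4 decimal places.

π = [0.2479, 0.4507, 0.3014]

t=0: π = [0.7500, 0.1250, 0.1250]
t=1: π = [0.0833, 0.4792, 0.4375]
t=2: π = [0.3056, 0.4271, 0.2674]
t=3: π = [0.2315, 0.4554, 0.3131]
t=4: π = [0.2562, 0.4478, 0.2960]
t=5: π = [0.2479, 0.4507, 0.3014]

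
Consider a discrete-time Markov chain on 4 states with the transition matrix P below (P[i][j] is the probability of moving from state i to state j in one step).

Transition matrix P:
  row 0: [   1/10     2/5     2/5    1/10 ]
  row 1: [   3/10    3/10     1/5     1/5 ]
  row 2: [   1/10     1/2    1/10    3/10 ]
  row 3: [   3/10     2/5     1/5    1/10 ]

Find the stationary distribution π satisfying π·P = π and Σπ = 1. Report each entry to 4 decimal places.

Balance equations π_j = Σ_i π_i·P[i][j]:
  π_0 = 1/10·π_0 + 3/10·π_1 + 1/10·π_2 + 3/10·π_3
  π_1 = 2/5·π_0 + 3/10·π_1 + 1/2·π_2 + 2/5·π_3
  π_2 = 2/5·π_0 + 1/5·π_1 + 1/10·π_2 + 1/5·π_3
  normalize: π_0 + π_1 + π_2 + π_3 = 1
Solving the linear system gives exactly π = [29/136, 287/748, 15/68, 273/1496].

π = [0.2132, 0.3837, 0.2206, 0.1825]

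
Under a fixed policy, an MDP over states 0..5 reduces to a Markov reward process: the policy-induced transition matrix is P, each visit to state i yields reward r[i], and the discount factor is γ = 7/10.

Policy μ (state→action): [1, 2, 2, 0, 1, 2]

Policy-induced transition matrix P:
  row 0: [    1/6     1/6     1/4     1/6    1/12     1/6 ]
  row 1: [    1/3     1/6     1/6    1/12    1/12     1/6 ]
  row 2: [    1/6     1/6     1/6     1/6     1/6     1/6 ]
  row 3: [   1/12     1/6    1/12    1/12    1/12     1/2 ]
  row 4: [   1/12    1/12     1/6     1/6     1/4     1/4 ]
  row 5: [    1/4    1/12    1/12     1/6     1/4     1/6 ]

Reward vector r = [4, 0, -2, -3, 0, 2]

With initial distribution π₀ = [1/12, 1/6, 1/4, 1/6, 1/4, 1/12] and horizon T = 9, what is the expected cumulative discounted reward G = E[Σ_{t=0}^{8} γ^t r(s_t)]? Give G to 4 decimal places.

G = 0.4866

t=0: π = [0.0833, 0.1667, 0.2500, 0.1667, 0.2500, 0.0833], E[r] = -0.5000, γ^t·E[r] = -0.500000, running G = -0.500000
t=1: π = [0.1667, 0.1389, 0.1528, 0.1389, 0.1597, 0.2431], E[r] = 0.4306, γ^t·E[r] = 0.301389, running G = -0.198611
t=2: π = [0.1852, 0.1331, 0.1487, 0.1435, 0.1632, 0.2263], E[r] = 0.4653, γ^t·E[r] = 0.227986, running G = 0.029375
t=3: π = [0.1821, 0.1342, 0.1513, 0.1436, 0.1606, 0.2281], E[r] = 0.4514, γ^t·E[r] = 0.154826, running G = 0.184201
t=4: π = [0.1827, 0.1343, 0.1509, 0.1435, 0.1607, 0.2279], E[r] = 0.4543, γ^t·E[r] = 0.109084, running G = 0.293285
t=5: π = [0.1827, 0.1343, 0.1509, 0.1435, 0.1607, 0.2279], E[r] = 0.4541, γ^t·E[r] = 0.076322, running G = 0.369608
t=6: π = [0.1827, 0.1343, 0.1509, 0.1435, 0.1607, 0.2279], E[r] = 0.4541, γ^t·E[r] = 0.053426, running G = 0.423034
t=7: π = [0.1827, 0.1343, 0.1509, 0.1435, 0.1607, 0.2279], E[r] = 0.4541, γ^t·E[r] = 0.037399, running G = 0.460432
t=8: π = [0.1827, 0.1343, 0.1509, 0.1435, 0.1607, 0.2279], E[r] = 0.4541, γ^t·E[r] = 0.026179, running G = 0.486612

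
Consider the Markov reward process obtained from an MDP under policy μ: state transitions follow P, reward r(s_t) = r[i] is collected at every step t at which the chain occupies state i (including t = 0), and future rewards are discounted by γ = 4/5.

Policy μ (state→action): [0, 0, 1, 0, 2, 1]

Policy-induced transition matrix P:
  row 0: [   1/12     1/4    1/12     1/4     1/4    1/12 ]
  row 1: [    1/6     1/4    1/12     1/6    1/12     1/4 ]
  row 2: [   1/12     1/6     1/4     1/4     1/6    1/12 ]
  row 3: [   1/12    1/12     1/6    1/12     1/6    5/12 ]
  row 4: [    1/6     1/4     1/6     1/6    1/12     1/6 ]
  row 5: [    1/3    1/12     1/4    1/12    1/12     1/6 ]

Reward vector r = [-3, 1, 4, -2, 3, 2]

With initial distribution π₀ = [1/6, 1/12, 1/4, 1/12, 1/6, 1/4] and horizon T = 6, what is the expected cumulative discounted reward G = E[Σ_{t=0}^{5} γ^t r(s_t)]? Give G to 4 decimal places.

G = 3.6935

t=0: π = [0.1667, 0.0833, 0.2500, 0.0833, 0.1667, 0.2500], E[r] = 1.4167, γ^t·E[r] = 1.416667, running G = 1.416667
t=1: π = [0.1667, 0.1736, 0.1875, 0.1736, 0.1389, 0.1597], E[r] = 0.8125, γ^t·E[r] = 0.650000, running G = 2.066667
t=2: π = [0.1493, 0.1788, 0.1672, 0.1684, 0.1412, 0.1950], E[r] = 0.8767, γ^t·E[r] = 0.561111, running G = 2.627778
t=3: π = [0.1588, 0.1755, 0.1695, 0.1628, 0.1362, 0.1973], E[r] = 0.8549, γ^t·E[r] = 0.437704, running G = 3.065481
t=4: π = [0.1586, 0.1759, 0.1694, 0.1640, 0.1375, 0.1946], E[r] = 0.8512, γ^t·E[r] = 0.348634, running G = 3.414115
t=5: π = [0.1581, 0.1761, 0.1691, 0.1641, 0.1376, 0.1950], E[r] = 0.8527, γ^t·E[r] = 0.279423, running G = 3.693538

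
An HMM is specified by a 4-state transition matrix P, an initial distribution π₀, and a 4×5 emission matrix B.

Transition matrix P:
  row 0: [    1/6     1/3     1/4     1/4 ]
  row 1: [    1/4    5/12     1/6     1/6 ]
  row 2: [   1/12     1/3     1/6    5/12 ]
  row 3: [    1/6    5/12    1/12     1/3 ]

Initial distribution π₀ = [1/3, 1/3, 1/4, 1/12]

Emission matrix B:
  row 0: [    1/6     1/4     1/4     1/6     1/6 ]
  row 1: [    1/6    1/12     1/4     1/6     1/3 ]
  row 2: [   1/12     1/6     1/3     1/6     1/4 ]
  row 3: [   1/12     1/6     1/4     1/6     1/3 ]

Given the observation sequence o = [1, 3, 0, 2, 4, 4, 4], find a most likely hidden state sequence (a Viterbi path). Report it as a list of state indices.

t=0: δ = [8.333e-02, 2.778e-02, 4.167e-02, 1.389e-02]  (obs o_0=1)
t=1: δ = [2.315e-03, 4.630e-03, 3.472e-03, 3.472e-03]  ψ = [0, 0, 0, 0]  (obs o_1=3)
t=2: δ = [1.929e-04, 3.215e-04, 6.430e-05, 1.206e-04]  ψ = [1, 1, 1, 2]  (obs o_2=0)
t=3: δ = [2.009e-05, 3.349e-05, 1.786e-05, 1.340e-05]  ψ = [1, 1, 1, 1]  (obs o_3=2)
t=4: δ = [1.395e-06, 4.651e-06, 1.395e-06, 2.481e-06]  ψ = [1, 1, 1, 2]  (obs o_4=4)
t=5: δ = [1.938e-07, 6.460e-07, 1.938e-07, 2.756e-07]  ψ = [1, 1, 1, 3]  (obs o_5=4)
t=6: δ = [2.692e-08, 8.973e-08, 2.692e-08, 3.589e-08]  ψ = [1, 1, 1, 1]  (obs o_6=4)
backtrack: best end state = 1; path = [0, 1, 1, 1, 1, 1, 1]

path = [0, 1, 1, 1, 1, 1, 1]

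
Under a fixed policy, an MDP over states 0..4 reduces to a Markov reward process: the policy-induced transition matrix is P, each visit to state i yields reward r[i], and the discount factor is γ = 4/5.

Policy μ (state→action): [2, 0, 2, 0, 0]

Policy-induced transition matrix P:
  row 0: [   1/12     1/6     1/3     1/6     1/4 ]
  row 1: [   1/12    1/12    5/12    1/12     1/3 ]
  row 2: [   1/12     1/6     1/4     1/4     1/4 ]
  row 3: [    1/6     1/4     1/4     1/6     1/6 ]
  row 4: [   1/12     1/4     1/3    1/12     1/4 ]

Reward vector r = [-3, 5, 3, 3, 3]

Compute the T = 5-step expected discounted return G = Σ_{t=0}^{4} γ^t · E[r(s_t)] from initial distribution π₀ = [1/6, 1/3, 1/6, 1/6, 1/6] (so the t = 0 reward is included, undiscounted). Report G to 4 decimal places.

G = 9.2338

t=0: π = [0.1667, 0.3333, 0.1667, 0.1667, 0.1667], E[r] = 2.6667, γ^t·E[r] = 2.666667, running G = 2.666667
t=1: π = [0.0972, 0.1667, 0.3333, 0.1389, 0.2639], E[r] = 2.7500, γ^t·E[r] = 2.200000, running G = 4.866667
t=2: π = [0.0949, 0.1863, 0.3079, 0.1586, 0.2523], E[r] = 2.8032, γ^t·E[r] = 1.794074, running G = 6.660741
t=3: π = [0.0965, 0.1854, 0.3100, 0.1558, 0.2523], E[r] = 2.7915, γ^t·E[r] = 1.429235, running G = 8.089975
t=4: π = [0.0963, 0.1852, 0.3100, 0.1560, 0.2525], E[r] = 2.7926, γ^t·E[r] = 1.143835, running G = 9.233811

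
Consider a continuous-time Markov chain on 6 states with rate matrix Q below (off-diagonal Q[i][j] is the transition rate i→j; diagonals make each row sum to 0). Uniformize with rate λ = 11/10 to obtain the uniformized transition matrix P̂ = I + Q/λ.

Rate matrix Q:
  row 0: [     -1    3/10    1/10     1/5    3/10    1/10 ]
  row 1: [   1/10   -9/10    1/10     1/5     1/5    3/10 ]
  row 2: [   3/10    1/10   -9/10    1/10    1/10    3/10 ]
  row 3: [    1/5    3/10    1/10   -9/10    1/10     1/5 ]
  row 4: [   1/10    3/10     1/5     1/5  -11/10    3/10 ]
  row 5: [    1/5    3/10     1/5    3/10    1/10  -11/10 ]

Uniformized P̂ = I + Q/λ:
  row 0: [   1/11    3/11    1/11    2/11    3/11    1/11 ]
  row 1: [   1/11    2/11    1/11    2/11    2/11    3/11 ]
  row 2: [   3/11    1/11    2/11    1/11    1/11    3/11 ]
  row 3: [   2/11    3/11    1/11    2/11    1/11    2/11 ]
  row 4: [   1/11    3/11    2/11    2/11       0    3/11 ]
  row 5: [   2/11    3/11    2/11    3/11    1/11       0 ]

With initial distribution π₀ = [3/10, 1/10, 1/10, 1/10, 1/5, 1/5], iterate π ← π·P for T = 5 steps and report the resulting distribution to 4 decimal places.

π = [0.1479, 0.2283, 0.1307, 0.1863, 0.1270, 0.1798]

t=0: π = [0.3000, 0.1000, 0.1000, 0.1000, 0.2000, 0.2000]
t=1: π = [0.1364, 0.2455, 0.1364, 0.1909, 0.1364, 0.1545]
t=2: π = [0.1471, 0.2256, 0.1298, 0.1835, 0.1256, 0.1884]
t=3: π = [0.1483, 0.2286, 0.1313, 0.1872, 0.1267, 0.1779]
t=4: π = [0.1480, 0.2281, 0.1305, 0.1861, 0.1271, 0.1802]
t=5: π = [0.1479, 0.2283, 0.1307, 0.1863, 0.1270, 0.1798]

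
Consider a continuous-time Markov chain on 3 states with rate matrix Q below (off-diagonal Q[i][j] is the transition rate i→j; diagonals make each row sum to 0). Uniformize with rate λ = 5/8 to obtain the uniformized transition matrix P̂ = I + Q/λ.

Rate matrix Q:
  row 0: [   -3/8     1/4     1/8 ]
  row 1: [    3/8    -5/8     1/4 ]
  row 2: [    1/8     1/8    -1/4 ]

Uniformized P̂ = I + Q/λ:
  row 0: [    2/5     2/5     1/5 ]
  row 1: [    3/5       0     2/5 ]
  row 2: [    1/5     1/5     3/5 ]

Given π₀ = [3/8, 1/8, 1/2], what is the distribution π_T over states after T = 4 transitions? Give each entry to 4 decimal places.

π = [0.3638, 0.2258, 0.4104]

t=0: π = [0.3750, 0.1250, 0.5000]
t=1: π = [0.3250, 0.2500, 0.4250]
t=2: π = [0.3650, 0.2150, 0.4200]
t=3: π = [0.3590, 0.2300, 0.4110]
t=4: π = [0.3638, 0.2258, 0.4104]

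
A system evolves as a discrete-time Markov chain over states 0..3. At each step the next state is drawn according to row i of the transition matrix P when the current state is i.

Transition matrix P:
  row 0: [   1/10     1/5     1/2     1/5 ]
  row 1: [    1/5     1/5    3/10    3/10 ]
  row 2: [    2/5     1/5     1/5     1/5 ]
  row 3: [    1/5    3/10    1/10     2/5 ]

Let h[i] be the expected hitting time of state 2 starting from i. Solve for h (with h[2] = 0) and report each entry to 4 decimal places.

First-step conditioning: h[2] = 0; for i ≠ 2, h[i] = 1 + Σ_k P[i][k]·h[k].
  h[0] = 1 + 1/10·h[0] + 1/5·h[1] + 1/5·h[3]
  h[1] = 1 + 1/5·h[0] + 1/5·h[1] + 3/10·h[3]
  h[3] = 1 + 1/5·h[0] + 3/10·h[1] + 2/5·h[3]
Solving the 3×3 linear system over states ≠ 2 gives exactly h = [790/271, 990/271, 0, 1210/271] (h[2] = 0 is the target).

h = [2.9151, 3.6531, 0.0000, 4.4649]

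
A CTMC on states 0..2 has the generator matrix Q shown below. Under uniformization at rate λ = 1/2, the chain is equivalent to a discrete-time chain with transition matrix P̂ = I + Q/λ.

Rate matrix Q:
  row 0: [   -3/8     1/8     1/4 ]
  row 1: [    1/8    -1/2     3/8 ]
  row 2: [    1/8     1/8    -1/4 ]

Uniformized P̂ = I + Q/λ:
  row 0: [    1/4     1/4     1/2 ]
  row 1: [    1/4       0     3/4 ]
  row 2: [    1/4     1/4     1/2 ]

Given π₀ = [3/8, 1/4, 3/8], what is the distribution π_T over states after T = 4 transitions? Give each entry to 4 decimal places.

π = [0.2500, 0.2002, 0.5498]

t=0: π = [0.3750, 0.2500, 0.3750]
t=1: π = [0.2500, 0.1875, 0.5625]
t=2: π = [0.2500, 0.2031, 0.5469]
t=3: π = [0.2500, 0.1992, 0.5508]
t=4: π = [0.2500, 0.2002, 0.5498]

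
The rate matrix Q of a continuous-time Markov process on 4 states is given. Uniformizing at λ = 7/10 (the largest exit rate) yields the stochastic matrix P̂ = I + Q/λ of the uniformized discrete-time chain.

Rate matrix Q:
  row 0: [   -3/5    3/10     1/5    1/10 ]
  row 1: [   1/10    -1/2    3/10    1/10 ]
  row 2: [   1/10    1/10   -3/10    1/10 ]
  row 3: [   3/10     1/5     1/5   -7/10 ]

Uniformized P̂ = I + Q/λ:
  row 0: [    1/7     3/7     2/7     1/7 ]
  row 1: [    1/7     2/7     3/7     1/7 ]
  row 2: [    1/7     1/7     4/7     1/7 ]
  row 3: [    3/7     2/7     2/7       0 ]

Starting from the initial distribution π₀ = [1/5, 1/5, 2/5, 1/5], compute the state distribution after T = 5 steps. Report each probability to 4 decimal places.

π = [0.1786, 0.2470, 0.4494, 0.1250]

t=0: π = [0.2000, 0.2000, 0.4000, 0.2000]
t=1: π = [0.2000, 0.2571, 0.4286, 0.1143]
t=2: π = [0.1755, 0.2531, 0.4449, 0.1265]
t=3: π = [0.1790, 0.2472, 0.4490, 0.1248]
t=4: π = [0.1785, 0.2471, 0.4493, 0.1250]
t=5: π = [0.1786, 0.2470, 0.4494, 0.1250]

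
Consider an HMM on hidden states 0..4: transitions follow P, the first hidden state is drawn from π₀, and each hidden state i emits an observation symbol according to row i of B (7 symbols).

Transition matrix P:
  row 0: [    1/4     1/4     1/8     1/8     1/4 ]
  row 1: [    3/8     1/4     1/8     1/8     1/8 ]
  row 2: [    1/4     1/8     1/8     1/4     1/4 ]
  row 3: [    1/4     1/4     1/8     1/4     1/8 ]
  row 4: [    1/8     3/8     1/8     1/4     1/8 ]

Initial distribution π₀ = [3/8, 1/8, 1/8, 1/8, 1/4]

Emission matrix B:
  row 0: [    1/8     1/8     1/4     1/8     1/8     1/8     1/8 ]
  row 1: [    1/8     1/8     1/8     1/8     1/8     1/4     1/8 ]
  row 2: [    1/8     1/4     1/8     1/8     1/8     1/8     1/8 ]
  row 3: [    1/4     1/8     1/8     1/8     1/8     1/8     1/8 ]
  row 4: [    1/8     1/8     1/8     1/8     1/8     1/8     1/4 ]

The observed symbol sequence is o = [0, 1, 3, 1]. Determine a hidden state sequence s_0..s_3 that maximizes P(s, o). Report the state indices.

t=0: δ = [4.688e-02, 1.562e-02, 1.562e-02, 3.125e-02, 3.125e-02]  (obs o_0=0)
t=1: δ = [1.465e-03, 1.465e-03, 1.465e-03, 9.766e-04, 1.465e-03]  ψ = [0, 0, 0, 3, 0]  (obs o_1=1)
t=2: δ = [6.866e-05, 6.866e-05, 2.289e-05, 4.578e-05, 4.578e-05]  ψ = [1, 4, 0, 2, 0]  (obs o_2=3)
t=3: δ = [3.219e-06, 2.146e-06, 2.146e-06, 1.431e-06, 2.146e-06]  ψ = [1, 0, 0, 3, 0]  (obs o_3=1)
backtrack: best end state = 0; path = [0, 4, 1, 0]

path = [0, 4, 1, 0]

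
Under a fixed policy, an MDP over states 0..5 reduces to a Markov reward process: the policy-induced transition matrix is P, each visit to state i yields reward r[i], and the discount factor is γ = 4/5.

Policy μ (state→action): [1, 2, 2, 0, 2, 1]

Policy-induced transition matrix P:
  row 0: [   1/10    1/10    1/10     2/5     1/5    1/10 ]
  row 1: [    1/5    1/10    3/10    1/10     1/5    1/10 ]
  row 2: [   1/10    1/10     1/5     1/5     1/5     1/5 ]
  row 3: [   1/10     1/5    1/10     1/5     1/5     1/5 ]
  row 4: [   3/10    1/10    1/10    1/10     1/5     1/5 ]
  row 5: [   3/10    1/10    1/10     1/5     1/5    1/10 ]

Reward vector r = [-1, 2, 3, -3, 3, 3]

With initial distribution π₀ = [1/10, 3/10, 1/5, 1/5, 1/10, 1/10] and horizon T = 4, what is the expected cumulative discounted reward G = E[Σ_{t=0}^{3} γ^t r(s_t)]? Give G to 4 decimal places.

t=0: π = [0.1000, 0.3000, 0.2000, 0.2000, 0.1000, 0.1000], E[r] = 1.1000, γ^t·E[r] = 1.100000, running G = 1.100000
t=1: π = [0.1700, 0.1200, 0.1800, 0.1800, 0.2000, 0.1500], E[r] = 1.1200, γ^t·E[r] = 0.896000, running G = 1.996000
t=2: π = [0.1820, 0.1180, 0.1420, 0.2020, 0.2000, 0.1560], E[r] = 0.9420, γ^t·E[r] = 0.602880, running G = 2.598880
t=3: π = [0.1830, 0.1202, 0.1378, 0.2046, 0.2000, 0.1544], E[r] = 0.9202, γ^t·E[r] = 0.471142, running G = 3.070022

G = 3.0700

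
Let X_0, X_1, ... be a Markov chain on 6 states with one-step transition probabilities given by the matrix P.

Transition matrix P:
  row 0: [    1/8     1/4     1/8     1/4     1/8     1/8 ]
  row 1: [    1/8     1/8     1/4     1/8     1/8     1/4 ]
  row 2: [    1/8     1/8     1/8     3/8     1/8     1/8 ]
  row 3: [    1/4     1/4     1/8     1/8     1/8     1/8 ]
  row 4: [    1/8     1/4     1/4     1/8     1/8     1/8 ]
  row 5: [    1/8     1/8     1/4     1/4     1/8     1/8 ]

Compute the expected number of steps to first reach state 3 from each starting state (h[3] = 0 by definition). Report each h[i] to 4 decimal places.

h = [4.2739, 4.6703, 3.6901, 0.0000, 4.7351, 4.1514]

First-step conditioning: h[3] = 0; for i ≠ 3, h[i] = 1 + Σ_k P[i][k]·h[k].
  h[0] = 1 + 1/8·h[0] + 1/4·h[1] + 1/8·h[2] + 1/8·h[4] + 1/8·h[5]
  h[1] = 1 + 1/8·h[0] + 1/8·h[1] + 1/4·h[2] + 1/8·h[4] + 1/4·h[5]
  h[2] = 1 + 1/8·h[0] + 1/8·h[1] + 1/8·h[2] + 1/8·h[4] + 1/8·h[5]
  h[4] = 1 + 1/8·h[0] + 1/4·h[1] + 1/4·h[2] + 1/8·h[4] + 1/8·h[5]
  h[5] = 1 + 1/8·h[0] + 1/8·h[1] + 1/4·h[2] + 1/8·h[4] + 1/8·h[5]
Solving the 5×5 linear system over states ≠ 3 gives exactly h = [2372/555, 864/185, 2048/555, 0, 876/185, 768/185] (h[3] = 0 is the target).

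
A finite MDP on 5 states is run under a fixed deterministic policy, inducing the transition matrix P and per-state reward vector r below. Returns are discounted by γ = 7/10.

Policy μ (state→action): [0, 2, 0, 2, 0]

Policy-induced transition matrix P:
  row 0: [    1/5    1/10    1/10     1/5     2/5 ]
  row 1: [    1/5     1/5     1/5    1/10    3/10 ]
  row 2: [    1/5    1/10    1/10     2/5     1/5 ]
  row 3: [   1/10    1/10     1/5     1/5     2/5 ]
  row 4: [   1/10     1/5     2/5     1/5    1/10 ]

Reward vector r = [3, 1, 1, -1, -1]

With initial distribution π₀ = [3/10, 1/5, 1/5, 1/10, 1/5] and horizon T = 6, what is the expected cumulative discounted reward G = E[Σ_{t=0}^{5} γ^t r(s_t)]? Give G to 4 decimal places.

t=0: π = [0.3000, 0.2000, 0.2000, 0.1000, 0.2000], E[r] = 1.0000, γ^t·E[r] = 1.000000, running G = 1.000000
t=1: π = [0.1700, 0.1400, 0.1900, 0.2200, 0.2800], E[r] = 0.3400, γ^t·E[r] = 0.238000, running G = 1.238000
t=2: π = [0.1500, 0.1420, 0.2200, 0.2240, 0.2640], E[r] = 0.3240, γ^t·E[r] = 0.158760, running G = 1.396760
t=3: π = [0.1512, 0.1406, 0.2158, 0.2298, 0.2626], E[r] = 0.3176, γ^t·E[r] = 0.108937, running G = 1.505697
t=4: π = [0.1508, 0.1403, 0.2158, 0.2291, 0.2640], E[r] = 0.3153, γ^t·E[r] = 0.075708, running G = 1.581405
t=5: π = [0.1507, 0.1404, 0.2161, 0.2291, 0.2636], E[r] = 0.3159, γ^t·E[r] = 0.053095, running G = 1.634500

G = 1.6345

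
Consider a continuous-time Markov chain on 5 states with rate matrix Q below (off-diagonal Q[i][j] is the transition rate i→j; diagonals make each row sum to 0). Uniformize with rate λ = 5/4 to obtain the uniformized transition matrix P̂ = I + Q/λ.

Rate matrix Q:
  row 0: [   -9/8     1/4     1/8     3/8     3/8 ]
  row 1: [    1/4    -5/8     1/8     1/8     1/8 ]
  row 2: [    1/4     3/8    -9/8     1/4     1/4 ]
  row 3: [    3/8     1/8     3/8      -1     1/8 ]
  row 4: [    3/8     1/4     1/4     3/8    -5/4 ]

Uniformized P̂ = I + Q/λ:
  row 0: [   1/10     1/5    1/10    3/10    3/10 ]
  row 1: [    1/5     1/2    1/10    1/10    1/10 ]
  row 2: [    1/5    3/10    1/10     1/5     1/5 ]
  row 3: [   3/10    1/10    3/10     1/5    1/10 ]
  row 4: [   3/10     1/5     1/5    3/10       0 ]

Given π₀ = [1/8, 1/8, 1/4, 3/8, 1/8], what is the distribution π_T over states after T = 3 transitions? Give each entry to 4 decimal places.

π = [0.2156, 0.2736, 0.1583, 0.2099, 0.1426]

t=0: π = [0.1250, 0.1250, 0.2500, 0.3750, 0.1250]
t=1: π = [0.2375, 0.2250, 0.1875, 0.2125, 0.1375]
t=2: π = [0.2113, 0.2650, 0.1563, 0.2150, 0.1525]
t=3: π = [0.2156, 0.2736, 0.1583, 0.2099, 0.1426]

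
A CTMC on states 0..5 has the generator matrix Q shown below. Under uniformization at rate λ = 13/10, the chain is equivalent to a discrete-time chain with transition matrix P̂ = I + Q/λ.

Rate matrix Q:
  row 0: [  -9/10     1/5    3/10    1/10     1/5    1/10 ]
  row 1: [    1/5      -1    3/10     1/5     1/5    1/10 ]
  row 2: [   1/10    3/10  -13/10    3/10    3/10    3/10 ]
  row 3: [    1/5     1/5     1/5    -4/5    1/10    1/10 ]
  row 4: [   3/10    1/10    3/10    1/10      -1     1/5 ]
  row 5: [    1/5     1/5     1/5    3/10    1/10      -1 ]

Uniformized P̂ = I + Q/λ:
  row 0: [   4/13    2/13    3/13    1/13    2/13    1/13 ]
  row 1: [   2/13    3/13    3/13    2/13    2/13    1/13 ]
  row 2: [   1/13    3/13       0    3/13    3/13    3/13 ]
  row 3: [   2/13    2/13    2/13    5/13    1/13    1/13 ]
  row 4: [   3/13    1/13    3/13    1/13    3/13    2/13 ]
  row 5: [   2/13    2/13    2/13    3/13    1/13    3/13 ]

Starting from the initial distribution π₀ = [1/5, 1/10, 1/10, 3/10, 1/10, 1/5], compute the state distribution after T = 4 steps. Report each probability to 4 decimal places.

t=0: π = [0.2000, 0.1000, 0.1000, 0.3000, 0.1000, 0.2000]
t=1: π = [0.1846, 0.1615, 0.1692, 0.2231, 0.1308, 0.1308]
t=2: π = [0.1793, 0.1692, 0.1645, 0.2041, 0.1497, 0.1331]
t=3: π = [0.1803, 0.1680, 0.1669, 0.1985, 0.1521, 0.1342]
t=4: π = [0.1804, 0.1679, 0.1667, 0.1973, 0.1528, 0.1349]

π = [0.1804, 0.1679, 0.1667, 0.1973, 0.1528, 0.1349]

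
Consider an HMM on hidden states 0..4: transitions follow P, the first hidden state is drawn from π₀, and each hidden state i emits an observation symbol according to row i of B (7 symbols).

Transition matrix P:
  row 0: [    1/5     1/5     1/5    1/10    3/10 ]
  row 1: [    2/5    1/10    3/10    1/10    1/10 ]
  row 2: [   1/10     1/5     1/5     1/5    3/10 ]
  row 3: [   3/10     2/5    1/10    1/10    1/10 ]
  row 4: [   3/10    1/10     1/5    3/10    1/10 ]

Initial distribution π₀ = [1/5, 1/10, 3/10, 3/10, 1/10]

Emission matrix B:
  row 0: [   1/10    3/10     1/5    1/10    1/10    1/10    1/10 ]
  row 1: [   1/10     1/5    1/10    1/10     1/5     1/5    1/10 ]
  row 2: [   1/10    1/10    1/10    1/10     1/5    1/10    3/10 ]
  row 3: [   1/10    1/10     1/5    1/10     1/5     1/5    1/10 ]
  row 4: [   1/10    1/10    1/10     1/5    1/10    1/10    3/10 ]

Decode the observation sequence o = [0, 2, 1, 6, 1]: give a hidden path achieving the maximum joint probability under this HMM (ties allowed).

t=0: δ = [2.000e-02, 1.000e-02, 3.000e-02, 3.000e-02, 1.000e-02]  (obs o_0=0)
t=1: δ = [1.800e-03, 1.200e-03, 6.000e-04, 1.200e-03, 9.000e-04]  ψ = [3, 3, 2, 2, 2]  (obs o_1=2)
t=2: δ = [1.440e-04, 9.600e-05, 3.600e-05, 2.700e-05, 5.400e-05]  ψ = [1, 3, 0, 4, 0]  (obs o_2=1)
t=3: δ = [3.840e-06, 2.880e-06, 8.640e-06, 1.620e-06, 1.296e-05]  ψ = [1, 0, 0, 4, 0]  (obs o_3=6)
t=4: δ = [1.166e-06, 3.456e-07, 2.592e-07, 3.888e-07, 2.592e-07]  ψ = [4, 2, 4, 4, 2]  (obs o_4=1)
backtrack: best end state = 0; path = [3, 1, 0, 4, 0]

path = [3, 1, 0, 4, 0]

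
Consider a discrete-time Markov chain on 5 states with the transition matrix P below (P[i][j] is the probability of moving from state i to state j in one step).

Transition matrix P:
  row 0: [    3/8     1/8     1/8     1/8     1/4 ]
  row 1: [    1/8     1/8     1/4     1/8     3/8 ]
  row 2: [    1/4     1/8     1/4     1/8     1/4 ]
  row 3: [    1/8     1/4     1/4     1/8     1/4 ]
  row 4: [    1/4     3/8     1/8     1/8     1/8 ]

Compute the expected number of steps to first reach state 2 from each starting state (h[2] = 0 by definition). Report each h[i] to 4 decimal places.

First-step conditioning: h[2] = 0; for i ≠ 2, h[i] = 1 + Σ_k P[i][k]·h[k].
  h[0] = 1 + 3/8·h[0] + 1/8·h[1] + 1/8·h[3] + 1/4·h[4]
  h[1] = 1 + 1/8·h[0] + 1/8·h[1] + 1/8·h[3] + 3/8·h[4]
  h[3] = 1 + 1/8·h[0] + 1/4·h[1] + 1/8·h[3] + 1/4·h[4]
  h[4] = 1 + 1/4·h[0] + 3/8·h[1] + 1/8·h[3] + 1/8·h[4]
Solving the 4×4 linear system over states ≠ 2 gives exactly h = [4480/743, 3904/743, 0, 3848/743, 4352/743] (h[2] = 0 is the target).

h = [6.0296, 5.2544, 0.0000, 5.1790, 5.8573]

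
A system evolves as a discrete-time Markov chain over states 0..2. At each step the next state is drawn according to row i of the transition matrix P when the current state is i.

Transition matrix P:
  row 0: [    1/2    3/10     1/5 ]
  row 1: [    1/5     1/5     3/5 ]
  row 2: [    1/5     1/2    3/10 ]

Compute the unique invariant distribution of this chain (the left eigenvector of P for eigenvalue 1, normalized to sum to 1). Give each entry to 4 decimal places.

π = [0.2857, 0.3407, 0.3736]

Balance equations π_j = Σ_i π_i·P[i][j]:
  π_0 = 1/2·π_0 + 1/5·π_1 + 1/5·π_2
  π_1 = 3/10·π_0 + 1/5·π_1 + 1/2·π_2
  normalize: π_0 + π_1 + π_2 = 1
Solving the linear system gives exactly π = [2/7, 31/91, 34/91].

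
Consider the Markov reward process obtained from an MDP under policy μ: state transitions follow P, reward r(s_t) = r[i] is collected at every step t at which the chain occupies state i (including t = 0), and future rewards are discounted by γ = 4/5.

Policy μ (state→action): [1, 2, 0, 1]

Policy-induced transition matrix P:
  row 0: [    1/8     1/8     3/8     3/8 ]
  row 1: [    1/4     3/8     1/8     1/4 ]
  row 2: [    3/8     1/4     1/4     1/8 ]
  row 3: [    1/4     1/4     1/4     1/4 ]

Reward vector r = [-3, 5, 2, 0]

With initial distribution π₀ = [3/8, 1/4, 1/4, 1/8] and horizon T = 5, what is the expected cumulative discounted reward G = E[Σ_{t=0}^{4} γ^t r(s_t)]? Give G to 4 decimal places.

G = 2.9790

t=0: π = [0.3750, 0.2500, 0.2500, 0.1250], E[r] = 0.6250, γ^t·E[r] = 0.625000, running G = 0.625000
t=1: π = [0.2344, 0.2344, 0.2656, 0.2656], E[r] = 1.0000, γ^t·E[r] = 0.800000, running G = 1.425000
t=2: π = [0.2539, 0.2500, 0.2500, 0.2461], E[r] = 0.9883, γ^t·E[r] = 0.632500, running G = 2.057500
t=3: π = [0.2495, 0.2495, 0.2505, 0.2505], E[r] = 1.0000, γ^t·E[r] = 0.512000, running G = 2.569500
t=4: π = [0.2501, 0.2500, 0.2500, 0.2499], E[r] = 0.9996, γ^t·E[r] = 0.409450, running G = 2.978950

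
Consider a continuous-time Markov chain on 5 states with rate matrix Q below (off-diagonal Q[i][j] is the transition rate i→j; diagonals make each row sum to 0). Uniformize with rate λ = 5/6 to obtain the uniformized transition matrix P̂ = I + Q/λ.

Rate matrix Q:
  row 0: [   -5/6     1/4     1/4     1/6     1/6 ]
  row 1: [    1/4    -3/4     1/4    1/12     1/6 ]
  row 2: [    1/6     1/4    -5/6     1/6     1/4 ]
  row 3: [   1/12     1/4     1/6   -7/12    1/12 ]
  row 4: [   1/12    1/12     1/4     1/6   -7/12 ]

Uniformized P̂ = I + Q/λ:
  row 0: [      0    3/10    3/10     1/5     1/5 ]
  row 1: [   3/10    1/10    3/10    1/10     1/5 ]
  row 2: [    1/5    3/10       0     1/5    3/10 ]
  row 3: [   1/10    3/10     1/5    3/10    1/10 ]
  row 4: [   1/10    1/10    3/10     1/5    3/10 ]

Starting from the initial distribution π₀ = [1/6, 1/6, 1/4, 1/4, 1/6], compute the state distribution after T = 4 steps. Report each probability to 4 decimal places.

π = [0.1494, 0.2124, 0.2158, 0.1985, 0.2240]

t=0: π = [0.1667, 0.1667, 0.2500, 0.2500, 0.1667]
t=1: π = [0.1417, 0.2333, 0.2000, 0.2083, 0.2167]
t=2: π = [0.1525, 0.2100, 0.2192, 0.1975, 0.2208]
t=3: π = [0.1487, 0.2138, 0.2145, 0.1988, 0.2243]
t=4: π = [0.1494, 0.2124, 0.2158, 0.1985, 0.2240]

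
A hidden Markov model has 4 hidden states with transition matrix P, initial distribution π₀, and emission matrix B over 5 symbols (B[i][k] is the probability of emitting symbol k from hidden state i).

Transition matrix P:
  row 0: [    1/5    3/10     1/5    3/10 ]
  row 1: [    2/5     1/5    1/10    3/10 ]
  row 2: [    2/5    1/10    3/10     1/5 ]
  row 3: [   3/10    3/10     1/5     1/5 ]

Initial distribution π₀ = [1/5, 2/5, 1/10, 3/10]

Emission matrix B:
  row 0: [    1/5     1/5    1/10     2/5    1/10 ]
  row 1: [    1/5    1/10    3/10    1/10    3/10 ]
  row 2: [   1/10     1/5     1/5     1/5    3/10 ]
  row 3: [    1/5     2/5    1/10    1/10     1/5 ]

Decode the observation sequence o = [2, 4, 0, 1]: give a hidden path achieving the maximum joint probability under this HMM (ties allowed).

path = [1, 1, 0, 3]

t=0: δ = [2.000e-02, 1.200e-01, 2.000e-02, 3.000e-02]  (obs o_0=2)
t=1: δ = [4.800e-03, 7.200e-03, 3.600e-03, 7.200e-03]  ψ = [1, 1, 1, 1]  (obs o_1=4)
t=2: δ = [5.760e-04, 4.320e-04, 1.440e-04, 4.320e-04]  ψ = [1, 3, 3, 1]  (obs o_2=0)
t=3: δ = [3.456e-05, 1.728e-05, 2.304e-05, 6.912e-05]  ψ = [1, 0, 0, 0]  (obs o_3=1)
backtrack: best end state = 3; path = [1, 1, 0, 3]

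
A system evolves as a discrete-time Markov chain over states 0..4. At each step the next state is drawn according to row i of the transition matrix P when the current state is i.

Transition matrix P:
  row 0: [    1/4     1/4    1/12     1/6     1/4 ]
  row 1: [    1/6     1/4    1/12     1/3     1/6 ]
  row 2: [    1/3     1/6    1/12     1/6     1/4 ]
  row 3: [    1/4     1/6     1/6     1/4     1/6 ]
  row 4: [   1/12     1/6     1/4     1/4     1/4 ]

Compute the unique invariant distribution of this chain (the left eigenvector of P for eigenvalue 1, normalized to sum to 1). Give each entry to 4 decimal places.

Balance equations π_j = Σ_i π_i·P[i][j]:
  π_0 = 1/4·π_0 + 1/6·π_1 + 1/3·π_2 + 1/4·π_3 + 1/12·π_4
  π_1 = 1/4·π_0 + 1/4·π_1 + 1/6·π_2 + 1/6·π_3 + 1/6·π_4
  π_2 = 1/12·π_0 + 1/12·π_1 + 1/12·π_2 + 1/6·π_3 + 1/4·π_4
  π_3 = 1/6·π_0 + 1/3·π_1 + 1/6·π_2 + 1/4·π_3 + 1/4·π_4
  normalize: π_0 + π_1 + π_2 + π_3 + π_4 = 1
Solving the linear system gives exactly π = [448/2141, 430/2141, 297/2141, 509/2141, 457/2141].

π = [0.2092, 0.2008, 0.1387, 0.2377, 0.2135]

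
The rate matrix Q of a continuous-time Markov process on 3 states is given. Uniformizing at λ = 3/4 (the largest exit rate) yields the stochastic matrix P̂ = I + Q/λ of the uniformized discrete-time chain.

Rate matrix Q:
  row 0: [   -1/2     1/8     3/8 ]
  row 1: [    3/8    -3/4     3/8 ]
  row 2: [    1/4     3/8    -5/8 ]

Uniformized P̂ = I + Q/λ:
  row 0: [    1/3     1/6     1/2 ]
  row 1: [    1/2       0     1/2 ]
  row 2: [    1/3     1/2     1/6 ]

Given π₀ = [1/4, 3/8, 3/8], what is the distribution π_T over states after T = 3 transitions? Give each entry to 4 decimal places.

π = [0.3756, 0.2494, 0.3750]

t=0: π = [0.2500, 0.3750, 0.3750]
t=1: π = [0.3958, 0.2292, 0.3750]
t=2: π = [0.3715, 0.2535, 0.3750]
t=3: π = [0.3756, 0.2494, 0.3750]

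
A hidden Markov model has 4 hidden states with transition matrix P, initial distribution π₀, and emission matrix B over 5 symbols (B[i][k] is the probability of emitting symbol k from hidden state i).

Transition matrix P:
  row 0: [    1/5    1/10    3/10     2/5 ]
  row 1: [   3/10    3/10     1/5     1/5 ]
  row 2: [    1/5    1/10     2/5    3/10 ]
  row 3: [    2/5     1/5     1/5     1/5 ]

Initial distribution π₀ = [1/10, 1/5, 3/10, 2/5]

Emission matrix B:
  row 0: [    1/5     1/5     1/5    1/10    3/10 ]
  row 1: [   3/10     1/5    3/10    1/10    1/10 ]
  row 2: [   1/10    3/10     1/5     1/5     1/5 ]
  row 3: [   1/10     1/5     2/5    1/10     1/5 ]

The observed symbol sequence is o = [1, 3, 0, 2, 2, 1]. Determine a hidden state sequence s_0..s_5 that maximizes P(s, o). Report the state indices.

path = [2, 2, 0, 3, 0, 2]

t=0: δ = [2.000e-02, 4.000e-02, 9.000e-02, 8.000e-02]  (obs o_0=1)
t=1: δ = [3.200e-03, 1.600e-03, 7.200e-03, 2.700e-03]  ψ = [3, 3, 2, 2]  (obs o_1=3)
t=2: δ = [2.880e-04, 2.160e-04, 2.880e-04, 2.160e-04]  ψ = [2, 2, 2, 2]  (obs o_2=0)
t=3: δ = [1.728e-05, 1.944e-05, 2.304e-05, 4.608e-05]  ψ = [3, 1, 2, 0]  (obs o_3=2)
t=4: δ = [3.686e-06, 2.765e-06, 1.843e-06, 3.686e-06]  ψ = [3, 3, 2, 3]  (obs o_4=2)
t=5: δ = [2.949e-07, 1.659e-07, 3.318e-07, 2.949e-07]  ψ = [3, 1, 0, 0]  (obs o_5=1)
backtrack: best end state = 2; path = [2, 2, 0, 3, 0, 2]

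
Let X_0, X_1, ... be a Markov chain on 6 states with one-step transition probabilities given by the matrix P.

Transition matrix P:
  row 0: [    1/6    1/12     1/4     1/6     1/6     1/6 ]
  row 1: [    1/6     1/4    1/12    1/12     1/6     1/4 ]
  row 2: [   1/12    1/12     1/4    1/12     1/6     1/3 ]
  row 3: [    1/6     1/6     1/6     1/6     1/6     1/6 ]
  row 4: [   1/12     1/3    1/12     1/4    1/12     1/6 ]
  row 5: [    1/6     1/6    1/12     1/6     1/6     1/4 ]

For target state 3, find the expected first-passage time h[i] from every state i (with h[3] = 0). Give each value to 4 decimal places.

First-step conditioning: h[3] = 0; for i ≠ 3, h[i] = 1 + Σ_k P[i][k]·h[k].
  h[0] = 1 + 1/6·h[0] + 1/12·h[1] + 1/4·h[2] + 1/6·h[4] + 1/6·h[5]
  h[1] = 1 + 1/6·h[0] + 1/4·h[1] + 1/12·h[2] + 1/6·h[4] + 1/4·h[5]
  h[2] = 1 + 1/12·h[0] + 1/12·h[1] + 1/4·h[2] + 1/6·h[4] + 1/3·h[5]
  h[4] = 1 + 1/12·h[0] + 1/3·h[1] + 1/12·h[2] + 1/12·h[4] + 1/6·h[5]
  h[5] = 1 + 1/6·h[0] + 1/6·h[1] + 1/12·h[2] + 1/6·h[4] + 1/4·h[5]
Solving the 5×5 linear system over states ≠ 3 gives exactly h = [70304/10701, 25376/3567, 76076/10701, 0, 21784/3567, 69784/10701] (h[3] = 0 is the target).

h = [6.5699, 7.1141, 7.1092, 0.0000, 6.1071, 6.5213]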